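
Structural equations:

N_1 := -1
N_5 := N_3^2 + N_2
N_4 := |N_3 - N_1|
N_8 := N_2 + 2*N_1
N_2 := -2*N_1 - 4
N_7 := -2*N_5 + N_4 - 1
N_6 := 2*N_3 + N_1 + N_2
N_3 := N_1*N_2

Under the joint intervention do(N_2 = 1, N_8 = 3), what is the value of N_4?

0

Under do(N_2 = 1, N_8 = 3), each intervened variable's structural equation is replaced by its fixed value.
N_3 = N_1*N_2  [with N_1=-1, N_2=1]  = -1
N_4 = |N_3 - N_1|  [with N_3=-1, N_1=-1]  = 0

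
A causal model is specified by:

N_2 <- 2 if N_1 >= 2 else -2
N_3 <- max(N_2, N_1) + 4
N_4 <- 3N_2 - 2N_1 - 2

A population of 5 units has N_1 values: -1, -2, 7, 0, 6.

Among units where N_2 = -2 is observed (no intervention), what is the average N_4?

-6

E[N_4|N_2=-2] averages over only the 3 units with N_2=-2 (N_1 = -1, -2, 0): N_4 = -6, -4, -8, mean -6.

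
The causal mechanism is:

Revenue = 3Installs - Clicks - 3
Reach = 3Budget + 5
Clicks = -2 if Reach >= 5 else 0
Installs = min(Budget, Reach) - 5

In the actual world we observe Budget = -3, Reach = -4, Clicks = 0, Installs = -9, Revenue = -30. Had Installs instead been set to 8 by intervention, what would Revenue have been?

21

Intervening sets Installs = 8 and removes its equation (Installs = min(Budget, Reach) - 5).
Reach = 3Budget + 5  [with Budget=-3]  = -4
Clicks = -2 if Reach >= 5 else 0  [with Reach=-4]  = 0
Revenue = 3Installs - Clicks - 3  [with Installs=8, Clicks=0]  = 21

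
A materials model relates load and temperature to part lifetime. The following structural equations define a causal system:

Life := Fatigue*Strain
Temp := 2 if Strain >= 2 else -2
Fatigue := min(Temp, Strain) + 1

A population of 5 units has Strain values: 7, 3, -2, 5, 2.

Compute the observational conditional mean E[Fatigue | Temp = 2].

3

Observing Temp=2 restricts to units where Temp's equation naturally yields 2: Strain ∈ {7, 3, 5, 2}. In that subpopulation Fatigue = 3, 3, 3, 3, mean 3.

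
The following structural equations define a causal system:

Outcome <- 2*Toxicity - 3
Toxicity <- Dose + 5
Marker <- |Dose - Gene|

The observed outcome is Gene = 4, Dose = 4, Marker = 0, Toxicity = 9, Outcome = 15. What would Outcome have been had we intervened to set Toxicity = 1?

Intervening sets Toxicity = 1 and removes its equation (Toxicity <- Dose + 5).
Outcome = 2*Toxicity - 3  [with Toxicity=1]  = -1

-1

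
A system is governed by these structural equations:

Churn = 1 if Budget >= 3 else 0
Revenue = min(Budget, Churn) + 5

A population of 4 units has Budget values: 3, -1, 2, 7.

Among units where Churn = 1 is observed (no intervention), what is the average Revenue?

Conditioning on Churn=1 selects the 2 unit(s) with Budget ∈ {3, 7}. Their Revenue values: 6, 6. Mean = 6.

6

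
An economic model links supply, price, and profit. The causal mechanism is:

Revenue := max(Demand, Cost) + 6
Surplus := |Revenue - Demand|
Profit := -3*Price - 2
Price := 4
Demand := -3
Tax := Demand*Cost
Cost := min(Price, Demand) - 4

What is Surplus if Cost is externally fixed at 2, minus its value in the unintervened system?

The intervention breaks the incoming arrows to Cost: Cost := min(Price, Demand) - 4 no longer applies, and Cost = 2.
Revenue = max(Demand, Cost) + 6  [with Demand=-3, Cost=2]  = 8
Surplus = |Revenue - Demand|  [with Revenue=8, Demand=-3]  = 11
Without intervention: Cost = min(Price, Demand) - 4  [with Price=4, Demand=-3]  = -7; Revenue = max(Demand, Cost) + 6  [with Demand=-3, Cost=-7]  = 3; Surplus = |Revenue - Demand|  [with Revenue=3, Demand=-3]  = 6.
Change = 11 − 6 = 5.

5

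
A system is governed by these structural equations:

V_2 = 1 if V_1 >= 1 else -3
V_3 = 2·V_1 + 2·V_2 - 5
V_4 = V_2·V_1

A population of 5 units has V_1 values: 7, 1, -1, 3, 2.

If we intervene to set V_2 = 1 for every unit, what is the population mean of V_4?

Every unit gets V_2=1 under the intervention. V_4 values become 7, 1, -1, 3, 2; E[V_4|do(V_2=1)] = 2.4.

2.4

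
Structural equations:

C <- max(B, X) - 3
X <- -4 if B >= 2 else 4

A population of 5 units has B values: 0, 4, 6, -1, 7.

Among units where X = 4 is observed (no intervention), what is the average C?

1

E[C|X=4] averages over only the 2 units with X=4 (B = 0, -1): C = 1, 1, mean 1.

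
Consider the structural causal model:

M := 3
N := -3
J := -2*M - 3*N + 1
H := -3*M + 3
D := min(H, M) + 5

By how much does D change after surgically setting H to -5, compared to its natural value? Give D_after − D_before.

do(H=-5) replaces the equation H := -3*M + 3 with the constant H = -5.
D = min(H, M) + 5  [with H=-5, M=3]  = 0
Without intervention: H = -3*M + 3  [with M=3]  = -6; D = min(H, M) + 5  [with H=-6, M=3]  = -1.
Change = 0 − (-1) = 1.

1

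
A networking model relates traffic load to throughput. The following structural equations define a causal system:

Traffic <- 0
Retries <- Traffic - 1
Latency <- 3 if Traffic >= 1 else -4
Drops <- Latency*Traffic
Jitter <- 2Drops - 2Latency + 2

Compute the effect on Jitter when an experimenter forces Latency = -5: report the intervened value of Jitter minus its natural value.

do(Latency=-5) replaces the equation Latency <- 3 if Traffic >= 1 else -4 with the constant Latency = -5.
Drops = Latency*Traffic  [with Latency=-5, Traffic=0]  = 0
Jitter = 2Drops - 2Latency + 2  [with Drops=0, Latency=-5]  = 12
Without intervention: Latency = 3 if Traffic >= 1 else -4  [with Traffic=0]  = -4; Drops = Latency*Traffic  [with Latency=-4, Traffic=0]  = 0; Jitter = 2Drops - 2Latency + 2  [with Drops=0, Latency=-4]  = 10.
Change = 12 − 10 = 2.

2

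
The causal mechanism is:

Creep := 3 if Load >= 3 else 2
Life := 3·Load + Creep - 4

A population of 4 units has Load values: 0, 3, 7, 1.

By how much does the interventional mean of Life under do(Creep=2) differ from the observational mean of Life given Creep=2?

6.75

do(Creep=2) breaks Creep's dependence on Load. With Creep=2 fixed, Life across the units is -2, 7, 19, 1, mean 6.25.
Observing Creep=2 restricts to units where Creep's equation naturally yields 2: Load ∈ {0, 1}. In that subpopulation Life = -2, 1, mean -0.5.
Difference = 6.25 − (-0.5) = 6.75.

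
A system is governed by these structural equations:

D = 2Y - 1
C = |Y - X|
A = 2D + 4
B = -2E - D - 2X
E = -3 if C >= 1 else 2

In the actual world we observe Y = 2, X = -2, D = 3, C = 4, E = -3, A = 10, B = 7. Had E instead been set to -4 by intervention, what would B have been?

Under do(E=-4), the mechanism E = -3 if C >= 1 else 2 is discarded; E is fixed at -4.
D = 2Y - 1  [with Y=2]  = 3
B = -2E - D - 2X  [with E=-4, D=3, X=-2]  = 9

9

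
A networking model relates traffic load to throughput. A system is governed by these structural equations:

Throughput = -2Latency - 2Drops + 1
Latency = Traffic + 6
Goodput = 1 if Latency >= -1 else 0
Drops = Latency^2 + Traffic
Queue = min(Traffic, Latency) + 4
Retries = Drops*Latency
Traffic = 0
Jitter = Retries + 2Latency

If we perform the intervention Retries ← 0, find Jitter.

12

The intervention breaks the incoming arrows to Retries: Retries = Drops*Latency no longer applies, and Retries = 0.
Latency = Traffic + 6  [with Traffic=0]  = 6
Jitter = Retries + 2Latency  [with Retries=0, Latency=6]  = 12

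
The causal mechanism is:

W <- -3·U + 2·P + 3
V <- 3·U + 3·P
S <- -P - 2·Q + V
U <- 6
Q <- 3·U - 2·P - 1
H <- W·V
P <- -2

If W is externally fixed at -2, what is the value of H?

Under do(W=-2), the mechanism W <- -3·U + 2·P + 3 is discarded; W is fixed at -2.
V = 3·U + 3·P  [with U=6, P=-2]  = 12
H = W·V  [with W=-2, V=12]  = -24

-24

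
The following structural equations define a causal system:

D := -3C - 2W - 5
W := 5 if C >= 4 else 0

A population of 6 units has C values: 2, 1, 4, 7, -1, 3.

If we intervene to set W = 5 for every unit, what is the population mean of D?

The intervention sets W=5 in all 6 units regardless of C. Recomputing D per unit gives -21, -18, -27, -36, -12, -24; average -23.

-23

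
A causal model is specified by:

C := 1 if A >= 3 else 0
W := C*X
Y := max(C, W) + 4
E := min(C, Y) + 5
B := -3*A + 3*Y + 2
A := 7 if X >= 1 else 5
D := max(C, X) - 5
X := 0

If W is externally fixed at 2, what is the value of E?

Under do(W=2), the mechanism W := C*X is discarded; W is fixed at 2.
A = 7 if X >= 1 else 5  [with X=0]  = 5
C = 1 if A >= 3 else 0  [with A=5]  = 1
Y = max(C, W) + 4  [with C=1, W=2]  = 6
E = min(C, Y) + 5  [with C=1, Y=6]  = 6

6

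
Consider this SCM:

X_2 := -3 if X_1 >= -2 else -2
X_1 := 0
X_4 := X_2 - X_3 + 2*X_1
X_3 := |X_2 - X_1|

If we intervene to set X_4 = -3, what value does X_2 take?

-3

The intervention breaks the incoming arrows to X_4: X_4 := X_2 - X_3 + 2*X_1 no longer applies, and X_4 = -3.
Since X_2 is not a descendant of the intervened variable, it is unaffected.
X_2 = -3 if X_1 >= -2 else -2  [with X_1=0]  = -3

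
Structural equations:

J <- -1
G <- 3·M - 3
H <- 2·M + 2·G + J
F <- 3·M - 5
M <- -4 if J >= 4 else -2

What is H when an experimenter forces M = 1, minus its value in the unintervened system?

Under do(M=1), the mechanism M <- -4 if J >= 4 else -2 is discarded; M is fixed at 1.
G = 3·M - 3  [with M=1]  = 0
H = 2·M + 2·G + J  [with M=1, G=0, J=-1]  = 1
Without intervention: M = -4 if J >= 4 else -2  [with J=-1]  = -2; G = 3·M - 3  [with M=-2]  = -9; H = 2·M + 2·G + J  [with M=-2, G=-9, J=-1]  = -23.
Change = 1 − (-23) = 24.

24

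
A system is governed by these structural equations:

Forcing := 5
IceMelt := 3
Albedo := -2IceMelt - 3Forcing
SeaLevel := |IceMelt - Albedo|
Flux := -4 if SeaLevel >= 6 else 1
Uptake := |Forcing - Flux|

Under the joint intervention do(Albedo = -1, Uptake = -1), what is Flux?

The joint intervention fixes Albedo = -1, Uptake = -1, removing each variable's own equation.
SeaLevel = |IceMelt - Albedo|  [with IceMelt=3, Albedo=-1]  = 4
Flux = -4 if SeaLevel >= 6 else 1  [with SeaLevel=4]  = 1

1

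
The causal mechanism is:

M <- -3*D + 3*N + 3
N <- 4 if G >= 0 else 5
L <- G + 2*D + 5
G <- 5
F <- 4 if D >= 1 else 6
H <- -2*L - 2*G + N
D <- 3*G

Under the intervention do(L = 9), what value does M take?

Intervening sets L = 9 and removes its equation (L <- G + 2*D + 5).
No directed path runs from L to M, so M keeps its natural value.
D = 3*G  [with G=5]  = 15
N = 4 if G >= 0 else 5  [with G=5]  = 4
M = -3*D + 3*N + 3  [with D=15, N=4]  = -30

-30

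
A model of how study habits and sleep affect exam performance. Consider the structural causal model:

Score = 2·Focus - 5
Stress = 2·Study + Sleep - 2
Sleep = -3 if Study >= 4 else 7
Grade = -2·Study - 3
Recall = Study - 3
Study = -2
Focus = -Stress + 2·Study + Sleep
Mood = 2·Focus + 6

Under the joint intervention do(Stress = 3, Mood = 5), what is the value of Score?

-5

The joint intervention fixes Stress = 3, Mood = 5, removing each variable's own equation.
Sleep = -3 if Study >= 4 else 7  [with Study=-2]  = 7
Focus = -Stress + 2·Study + Sleep  [with Stress=3, Study=-2, Sleep=7]  = 0
Score = 2·Focus - 5  [with Focus=0]  = -5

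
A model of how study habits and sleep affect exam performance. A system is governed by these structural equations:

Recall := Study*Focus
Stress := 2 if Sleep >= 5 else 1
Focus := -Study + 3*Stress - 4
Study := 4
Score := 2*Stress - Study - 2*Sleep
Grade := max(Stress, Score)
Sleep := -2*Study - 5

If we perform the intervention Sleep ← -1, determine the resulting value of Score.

do(Sleep=-1) replaces the equation Sleep := -2*Study - 5 with the constant Sleep = -1.
Stress = 2 if Sleep >= 5 else 1  [with Sleep=-1]  = 1
Score = 2*Stress - Study - 2*Sleep  [with Stress=1, Study=4, Sleep=-1]  = 0

0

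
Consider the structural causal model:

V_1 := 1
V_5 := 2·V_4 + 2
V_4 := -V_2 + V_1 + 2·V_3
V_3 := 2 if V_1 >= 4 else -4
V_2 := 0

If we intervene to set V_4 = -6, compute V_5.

Intervening sets V_4 = -6 and removes its equation (V_4 := -V_2 + V_1 + 2·V_3).
V_5 = 2·V_4 + 2  [with V_4=-6]  = -10

-10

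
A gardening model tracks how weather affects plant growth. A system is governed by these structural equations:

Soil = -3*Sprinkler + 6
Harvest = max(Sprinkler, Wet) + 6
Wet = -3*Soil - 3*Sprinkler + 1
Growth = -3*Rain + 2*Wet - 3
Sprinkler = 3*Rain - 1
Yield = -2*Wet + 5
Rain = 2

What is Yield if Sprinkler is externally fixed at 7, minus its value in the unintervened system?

Under do(Sprinkler=7), the mechanism Sprinkler = 3*Rain - 1 is discarded; Sprinkler is fixed at 7.
Soil = -3*Sprinkler + 6  [with Sprinkler=7]  = -15
Wet = -3*Soil - 3*Sprinkler + 1  [with Soil=-15, Sprinkler=7]  = 25
Yield = -2*Wet + 5  [with Wet=25]  = -45
Without intervention: Sprinkler = 3*Rain - 1  [with Rain=2]  = 5; Soil = -3*Sprinkler + 6  [with Sprinkler=5]  = -9; Wet = -3*Soil - 3*Sprinkler + 1  [with Soil=-9, Sprinkler=5]  = 13; Yield = -2*Wet + 5  [with Wet=13]  = -21.
Change = -45 − (-21) = -24.

-24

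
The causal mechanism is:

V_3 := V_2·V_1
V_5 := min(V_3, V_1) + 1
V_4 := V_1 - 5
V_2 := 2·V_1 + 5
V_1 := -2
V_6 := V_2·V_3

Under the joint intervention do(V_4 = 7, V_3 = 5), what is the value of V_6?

5

The joint intervention fixes V_4 = 7, V_3 = 5, removing each variable's own equation.
V_2 = 2·V_1 + 5  [with V_1=-2]  = 1
V_6 = V_2·V_3  [with V_2=1, V_3=5]  = 5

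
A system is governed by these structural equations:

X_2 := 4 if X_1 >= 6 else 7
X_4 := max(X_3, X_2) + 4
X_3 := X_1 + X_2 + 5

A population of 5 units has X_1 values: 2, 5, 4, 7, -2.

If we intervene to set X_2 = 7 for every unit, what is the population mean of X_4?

The intervention sets X_2=7 in all 5 units regardless of X_1. Recomputing X_4 per unit gives 18, 21, 20, 23, 14; average 19.2.

19.2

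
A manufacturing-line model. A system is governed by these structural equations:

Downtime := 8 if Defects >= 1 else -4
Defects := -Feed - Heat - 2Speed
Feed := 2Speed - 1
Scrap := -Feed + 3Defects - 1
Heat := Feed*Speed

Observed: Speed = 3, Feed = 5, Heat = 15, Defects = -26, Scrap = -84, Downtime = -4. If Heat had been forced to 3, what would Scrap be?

-48

do(Heat=3) replaces the equation Heat := Feed*Speed with the constant Heat = 3.
Feed = 2Speed - 1  [with Speed=3]  = 5
Defects = -Feed - Heat - 2Speed  [with Feed=5, Heat=3, Speed=3]  = -14
Scrap = -Feed + 3Defects - 1  [with Feed=5, Defects=-14]  = -48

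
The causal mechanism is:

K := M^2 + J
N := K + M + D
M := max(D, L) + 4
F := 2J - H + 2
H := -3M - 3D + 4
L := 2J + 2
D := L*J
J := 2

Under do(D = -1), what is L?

6

Under do(D=-1), the mechanism D := L*J is discarded; D is fixed at -1.
Since L is not a descendant of the intervened variable, it is unaffected.
L = 2J + 2  [with J=2]  = 6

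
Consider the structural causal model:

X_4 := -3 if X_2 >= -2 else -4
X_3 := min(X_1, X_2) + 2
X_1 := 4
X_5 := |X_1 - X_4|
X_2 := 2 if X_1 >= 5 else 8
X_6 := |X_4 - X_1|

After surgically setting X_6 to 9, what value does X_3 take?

do(X_6=9) replaces the equation X_6 := |X_4 - X_1| with the constant X_6 = 9.
X_3 is not downstream of the intervention, so its value is determined by the original equations.
X_2 = 2 if X_1 >= 5 else 8  [with X_1=4]  = 8
X_3 = min(X_1, X_2) + 2  [with X_1=4, X_2=8]  = 6

6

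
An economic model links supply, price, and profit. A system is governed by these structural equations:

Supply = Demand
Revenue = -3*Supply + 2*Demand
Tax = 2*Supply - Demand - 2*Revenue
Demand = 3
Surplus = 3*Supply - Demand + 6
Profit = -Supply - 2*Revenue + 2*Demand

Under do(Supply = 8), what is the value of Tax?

Under do(Supply=8), the mechanism Supply = Demand is discarded; Supply is fixed at 8.
Revenue = -3*Supply + 2*Demand  [with Supply=8, Demand=3]  = -18
Tax = 2*Supply - Demand - 2*Revenue  [with Supply=8, Demand=3, Revenue=-18]  = 49

49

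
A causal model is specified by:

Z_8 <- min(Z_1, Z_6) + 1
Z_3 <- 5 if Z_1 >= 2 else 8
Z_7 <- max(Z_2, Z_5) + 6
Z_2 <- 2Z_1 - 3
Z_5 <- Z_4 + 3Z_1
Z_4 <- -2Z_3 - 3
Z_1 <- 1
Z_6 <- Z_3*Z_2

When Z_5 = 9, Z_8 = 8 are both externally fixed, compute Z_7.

Setting Z_5 = 9, Z_8 = 8 by intervention discards those variables' equations.
Z_2 = 2Z_1 - 3  [with Z_1=1]  = -1
Z_7 = max(Z_2, Z_5) + 6  [with Z_2=-1, Z_5=9]  = 15

15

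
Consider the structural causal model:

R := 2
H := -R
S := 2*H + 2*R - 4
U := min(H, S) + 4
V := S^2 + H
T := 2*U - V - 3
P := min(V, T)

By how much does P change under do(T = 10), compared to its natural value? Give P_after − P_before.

27

Intervening sets T = 10 and removes its equation (T := 2*U - V - 3).
H = -R  [with R=2]  = -2
S = 2*H + 2*R - 4  [with H=-2, R=2]  = -4
V = S^2 + H  [with S=-4, H=-2]  = 14
P = min(V, T)  [with V=14, T=10]  = 10
Without intervention: H = -R  [with R=2]  = -2; S = 2*H + 2*R - 4  [with H=-2, R=2]  = -4; U = min(H, S) + 4  [with H=-2, S=-4]  = 0; V = S^2 + H  [with S=-4, H=-2]  = 14; T = 2*U - V - 3  [with U=0, V=14]  = -17; P = min(V, T)  [with V=14, T=-17]  = -17.
Change = 10 − (-17) = 27.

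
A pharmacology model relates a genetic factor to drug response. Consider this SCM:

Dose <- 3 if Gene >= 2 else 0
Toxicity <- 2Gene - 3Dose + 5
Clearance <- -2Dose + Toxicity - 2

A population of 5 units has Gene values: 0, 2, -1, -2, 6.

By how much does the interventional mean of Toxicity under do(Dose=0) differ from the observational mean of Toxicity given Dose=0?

Every unit gets Dose=0 under the intervention. Toxicity values become 5, 9, 3, 1, 17; E[Toxicity|do(Dose=0)] = 7.
Conditioning on Dose=0 selects the 3 unit(s) with Gene ∈ {0, -1, -2}. Their Toxicity values: 5, 3, 1. Mean = 3.
Difference = 7 − 3 = 4.

4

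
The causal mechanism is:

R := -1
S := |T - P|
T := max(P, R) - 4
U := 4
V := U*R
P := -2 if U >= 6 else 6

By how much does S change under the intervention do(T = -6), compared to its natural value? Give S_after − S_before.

Intervening sets T = -6 and removes its equation (T := max(P, R) - 4).
P = -2 if U >= 6 else 6  [with U=4]  = 6
S = |T - P|  [with T=-6, P=6]  = 12
Without intervention: P = -2 if U >= 6 else 6  [with U=4]  = 6; T = max(P, R) - 4  [with P=6, R=-1]  = 2; S = |T - P|  [with T=2, P=6]  = 4.
Change = 12 − 4 = 8.

8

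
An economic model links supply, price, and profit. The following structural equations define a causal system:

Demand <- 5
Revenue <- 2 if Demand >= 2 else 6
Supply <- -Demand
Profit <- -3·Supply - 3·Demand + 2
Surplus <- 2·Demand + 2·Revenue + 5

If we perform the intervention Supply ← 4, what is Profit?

Under do(Supply=4), the mechanism Supply <- -Demand is discarded; Supply is fixed at 4.
Profit = -3·Supply - 3·Demand + 2  [with Supply=4, Demand=5]  = -25

-25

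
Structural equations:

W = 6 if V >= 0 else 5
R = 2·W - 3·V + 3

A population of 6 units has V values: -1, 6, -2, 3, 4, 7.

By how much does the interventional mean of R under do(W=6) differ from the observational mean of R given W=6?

6.5

Under do(W=6), W's equation is replaced by W=6 for every unit. Per-unit R: 18, -3, 21, 6, 3, -6. Mean = 6.5.
Conditioning on W=6 selects the 4 unit(s) with V ∈ {6, 3, 4, 7}. Their R values: -3, 6, 3, -6. Mean = 0.
Difference = 6.5 − 0 = 6.5.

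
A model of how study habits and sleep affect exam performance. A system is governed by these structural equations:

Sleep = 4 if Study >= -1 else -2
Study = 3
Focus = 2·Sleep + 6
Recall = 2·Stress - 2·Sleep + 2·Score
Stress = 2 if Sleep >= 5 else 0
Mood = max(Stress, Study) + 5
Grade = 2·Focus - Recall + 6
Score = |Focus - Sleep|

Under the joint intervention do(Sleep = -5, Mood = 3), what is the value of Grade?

-14

Setting Sleep = -5, Mood = 3 by intervention discards those variables' equations.
Stress = 2 if Sleep >= 5 else 0  [with Sleep=-5]  = 0
Focus = 2·Sleep + 6  [with Sleep=-5]  = -4
Score = |Focus - Sleep|  [with Focus=-4, Sleep=-5]  = 1
Recall = 2·Stress - 2·Sleep + 2·Score  [with Stress=0, Sleep=-5, Score=1]  = 12
Grade = 2·Focus - Recall + 6  [with Focus=-4, Recall=12]  = -14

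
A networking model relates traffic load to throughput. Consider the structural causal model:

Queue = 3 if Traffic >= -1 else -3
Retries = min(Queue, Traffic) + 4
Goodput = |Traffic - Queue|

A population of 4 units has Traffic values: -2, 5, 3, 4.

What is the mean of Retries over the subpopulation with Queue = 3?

E[Retries|Queue=3] averages over only the 3 units with Queue=3 (Traffic = 5, 3, 4): Retries = 7, 7, 7, mean 7.

7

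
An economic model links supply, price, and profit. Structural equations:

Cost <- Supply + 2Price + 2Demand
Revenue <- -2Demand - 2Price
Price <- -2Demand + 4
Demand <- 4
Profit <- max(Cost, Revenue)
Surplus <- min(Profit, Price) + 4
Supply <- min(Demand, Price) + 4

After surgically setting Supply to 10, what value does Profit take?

10

The intervention breaks the incoming arrows to Supply: Supply <- min(Demand, Price) + 4 no longer applies, and Supply = 10.
Price = -2Demand + 4  [with Demand=4]  = -4
Cost = Supply + 2Price + 2Demand  [with Supply=10, Price=-4, Demand=4]  = 10
Revenue = -2Demand - 2Price  [with Demand=4, Price=-4]  = 0
Profit = max(Cost, Revenue)  [with Cost=10, Revenue=0]  = 10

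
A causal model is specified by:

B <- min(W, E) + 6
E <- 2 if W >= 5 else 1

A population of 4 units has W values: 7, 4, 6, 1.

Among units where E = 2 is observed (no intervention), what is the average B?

8

Conditioning on E=2 selects the 2 unit(s) with W ∈ {7, 6}. Their B values: 8, 8. Mean = 8.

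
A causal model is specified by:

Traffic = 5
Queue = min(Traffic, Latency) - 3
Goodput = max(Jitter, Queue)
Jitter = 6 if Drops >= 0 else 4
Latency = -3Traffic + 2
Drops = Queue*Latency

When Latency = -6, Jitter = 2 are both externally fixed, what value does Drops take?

54

The joint intervention fixes Latency = -6, Jitter = 2, removing each variable's own equation.
Queue = min(Traffic, Latency) - 3  [with Traffic=5, Latency=-6]  = -9
Drops = Queue*Latency  [with Queue=-9, Latency=-6]  = 54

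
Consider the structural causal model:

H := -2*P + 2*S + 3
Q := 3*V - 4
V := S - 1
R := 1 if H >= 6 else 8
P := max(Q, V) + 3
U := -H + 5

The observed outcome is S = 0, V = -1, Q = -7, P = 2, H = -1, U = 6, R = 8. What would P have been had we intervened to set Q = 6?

The intervention breaks the incoming arrows to Q: Q := 3*V - 4 no longer applies, and Q = 6.
V = S - 1  [with S=0]  = -1
P = max(Q, V) + 3  [with Q=6, V=-1]  = 9

9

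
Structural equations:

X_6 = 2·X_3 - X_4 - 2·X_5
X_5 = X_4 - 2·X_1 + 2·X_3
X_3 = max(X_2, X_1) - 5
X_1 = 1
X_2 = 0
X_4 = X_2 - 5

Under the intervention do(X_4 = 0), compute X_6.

Under do(X_4=0), the mechanism X_4 = X_2 - 5 is discarded; X_4 is fixed at 0.
X_3 = max(X_2, X_1) - 5  [with X_2=0, X_1=1]  = -4
X_5 = X_4 - 2·X_1 + 2·X_3  [with X_4=0, X_1=1, X_3=-4]  = -10
X_6 = 2·X_3 - X_4 - 2·X_5  [with X_3=-4, X_4=0, X_5=-10]  = 12

12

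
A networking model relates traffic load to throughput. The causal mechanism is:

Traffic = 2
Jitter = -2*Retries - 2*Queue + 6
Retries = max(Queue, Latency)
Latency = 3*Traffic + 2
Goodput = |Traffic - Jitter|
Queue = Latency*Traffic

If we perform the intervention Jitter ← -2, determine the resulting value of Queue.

do(Jitter=-2) replaces the equation Jitter = -2*Retries - 2*Queue + 6 with the constant Jitter = -2.
Queue is not downstream of the intervention, so its value is determined by the original equations.
Latency = 3*Traffic + 2  [with Traffic=2]  = 8
Queue = Latency*Traffic  [with Latency=8, Traffic=2]  = 16

16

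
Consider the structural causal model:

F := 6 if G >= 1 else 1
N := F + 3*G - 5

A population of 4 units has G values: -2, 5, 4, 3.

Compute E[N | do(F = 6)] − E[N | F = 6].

-4.5

do(F=6) breaks F's dependence on G. With F=6 fixed, N across the units is -5, 16, 13, 10, mean 8.5.
Observing F=6 restricts to units where F's equation naturally yields 6: G ∈ {5, 4, 3}. In that subpopulation N = 16, 13, 10, mean 13.
Difference = 8.5 − 13 = -4.5.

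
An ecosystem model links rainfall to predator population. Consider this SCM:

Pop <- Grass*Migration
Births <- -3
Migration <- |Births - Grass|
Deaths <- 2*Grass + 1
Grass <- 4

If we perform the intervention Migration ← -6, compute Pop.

Intervening sets Migration = -6 and removes its equation (Migration <- |Births - Grass|).
Pop = Grass*Migration  [with Grass=4, Migration=-6]  = -24

-24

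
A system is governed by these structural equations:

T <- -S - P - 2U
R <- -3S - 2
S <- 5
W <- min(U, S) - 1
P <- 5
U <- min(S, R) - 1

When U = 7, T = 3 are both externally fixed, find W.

Setting U = 7, T = 3 by intervention discards those variables' equations.
W = min(U, S) - 1  [with U=7, S=5]  = 4

4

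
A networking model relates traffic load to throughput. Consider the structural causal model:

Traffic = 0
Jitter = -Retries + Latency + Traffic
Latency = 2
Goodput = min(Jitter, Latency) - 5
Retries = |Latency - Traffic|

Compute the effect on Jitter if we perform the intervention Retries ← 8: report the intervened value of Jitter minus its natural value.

-6

The intervention breaks the incoming arrows to Retries: Retries = |Latency - Traffic| no longer applies, and Retries = 8.
Jitter = -Retries + Latency + Traffic  [with Retries=8, Latency=2, Traffic=0]  = -6
Without intervention: Retries = |Latency - Traffic|  [with Latency=2, Traffic=0]  = 2; Jitter = -Retries + Latency + Traffic  [with Retries=2, Latency=2, Traffic=0]  = 0.
Change = -6 − 0 = -6.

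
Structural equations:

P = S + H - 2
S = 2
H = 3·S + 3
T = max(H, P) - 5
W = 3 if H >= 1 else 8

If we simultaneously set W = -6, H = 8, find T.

The joint intervention fixes W = -6, H = 8, removing each variable's own equation.
P = S + H - 2  [with S=2, H=8]  = 8
T = max(H, P) - 5  [with H=8, P=8]  = 3

3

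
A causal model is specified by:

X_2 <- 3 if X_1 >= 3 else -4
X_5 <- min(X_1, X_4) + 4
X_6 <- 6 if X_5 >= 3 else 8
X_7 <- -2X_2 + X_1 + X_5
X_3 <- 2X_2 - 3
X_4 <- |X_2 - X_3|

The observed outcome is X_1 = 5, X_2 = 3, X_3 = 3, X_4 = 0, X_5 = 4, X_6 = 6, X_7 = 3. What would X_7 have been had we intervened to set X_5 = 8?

Under do(X_5=8), the mechanism X_5 <- min(X_1, X_4) + 4 is discarded; X_5 is fixed at 8.
X_2 = 3 if X_1 >= 3 else -4  [with X_1=5]  = 3
X_7 = -2X_2 + X_1 + X_5  [with X_2=3, X_1=5, X_5=8]  = 7

7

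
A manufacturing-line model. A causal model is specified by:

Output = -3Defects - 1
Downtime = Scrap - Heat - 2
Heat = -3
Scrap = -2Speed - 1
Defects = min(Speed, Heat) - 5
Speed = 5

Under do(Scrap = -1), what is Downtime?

Under do(Scrap=-1), the mechanism Scrap = -2Speed - 1 is discarded; Scrap is fixed at -1.
Downtime = Scrap - Heat - 2  [with Scrap=-1, Heat=-3]  = 0

0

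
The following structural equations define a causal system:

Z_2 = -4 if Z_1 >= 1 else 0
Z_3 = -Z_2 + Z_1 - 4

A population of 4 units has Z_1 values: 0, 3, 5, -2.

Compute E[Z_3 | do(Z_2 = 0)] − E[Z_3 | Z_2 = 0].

Every unit gets Z_2=0 under the intervention. Z_3 values become -4, -1, 1, -6; E[Z_3|do(Z_2=0)] = -2.5.
Observing Z_2=0 restricts to units where Z_2's equation naturally yields 0: Z_1 ∈ {0, -2}. In that subpopulation Z_3 = -4, -6, mean -5.
Difference = -2.5 − (-5) = 2.5.

2.5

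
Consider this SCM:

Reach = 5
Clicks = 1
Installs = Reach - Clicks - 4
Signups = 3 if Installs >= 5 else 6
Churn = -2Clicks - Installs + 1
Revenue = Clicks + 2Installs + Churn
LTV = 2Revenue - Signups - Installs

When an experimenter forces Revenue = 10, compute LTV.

14

Intervening sets Revenue = 10 and removes its equation (Revenue = Clicks + 2Installs + Churn).
Installs = Reach - Clicks - 4  [with Reach=5, Clicks=1]  = 0
Signups = 3 if Installs >= 5 else 6  [with Installs=0]  = 6
LTV = 2Revenue - Signups - Installs  [with Revenue=10, Signups=6, Installs=0]  = 14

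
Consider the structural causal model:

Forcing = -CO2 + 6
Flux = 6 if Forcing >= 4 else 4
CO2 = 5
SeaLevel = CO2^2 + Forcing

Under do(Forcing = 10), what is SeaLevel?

35

The intervention breaks the incoming arrows to Forcing: Forcing = -CO2 + 6 no longer applies, and Forcing = 10.
SeaLevel = CO2^2 + Forcing  [with CO2=5, Forcing=10]  = 35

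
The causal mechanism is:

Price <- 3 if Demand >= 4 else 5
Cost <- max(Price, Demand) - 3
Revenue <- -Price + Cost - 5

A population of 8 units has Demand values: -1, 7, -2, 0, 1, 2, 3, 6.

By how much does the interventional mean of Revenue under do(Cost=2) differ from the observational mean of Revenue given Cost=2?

0.5

The intervention sets Cost=2 in all 8 units regardless of Demand. Recomputing Revenue per unit gives -8, -6, -8, -8, -8, -8, -8, -6; average -7.5.
E[Revenue|Cost=2] averages over only the 6 units with Cost=2 (Demand = -1, -2, 0, 1, 2, 3): Revenue = -8, -8, -8, -8, -8, -8, mean -8.
Difference = -7.5 − (-8) = 0.5.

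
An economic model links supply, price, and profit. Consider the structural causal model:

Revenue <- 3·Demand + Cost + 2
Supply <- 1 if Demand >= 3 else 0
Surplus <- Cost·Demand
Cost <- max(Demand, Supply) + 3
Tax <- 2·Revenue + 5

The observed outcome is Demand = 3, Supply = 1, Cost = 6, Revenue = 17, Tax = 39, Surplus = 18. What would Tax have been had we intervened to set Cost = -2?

23

do(Cost=-2) replaces the equation Cost <- max(Demand, Supply) + 3 with the constant Cost = -2.
Revenue = 3·Demand + Cost + 2  [with Demand=3, Cost=-2]  = 9
Tax = 2·Revenue + 5  [with Revenue=9]  = 23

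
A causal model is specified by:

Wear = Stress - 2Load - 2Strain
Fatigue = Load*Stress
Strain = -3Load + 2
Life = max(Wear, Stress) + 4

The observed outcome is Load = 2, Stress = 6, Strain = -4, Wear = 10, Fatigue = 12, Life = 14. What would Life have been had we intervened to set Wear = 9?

13

Under do(Wear=9), the mechanism Wear = Stress - 2Load - 2Strain is discarded; Wear is fixed at 9.
Life = max(Wear, Stress) + 4  [with Wear=9, Stress=6]  = 13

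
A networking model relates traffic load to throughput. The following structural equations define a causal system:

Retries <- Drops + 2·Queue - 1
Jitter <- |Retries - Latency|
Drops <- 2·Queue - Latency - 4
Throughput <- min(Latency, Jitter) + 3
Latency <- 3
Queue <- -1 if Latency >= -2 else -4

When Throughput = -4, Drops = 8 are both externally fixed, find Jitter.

2

Under do(Throughput = -4, Drops = 8), each intervened variable's structural equation is replaced by its fixed value.
Queue = -1 if Latency >= -2 else -4  [with Latency=3]  = -1
Retries = Drops + 2·Queue - 1  [with Drops=8, Queue=-1]  = 5
Jitter = |Retries - Latency|  [with Retries=5, Latency=3]  = 2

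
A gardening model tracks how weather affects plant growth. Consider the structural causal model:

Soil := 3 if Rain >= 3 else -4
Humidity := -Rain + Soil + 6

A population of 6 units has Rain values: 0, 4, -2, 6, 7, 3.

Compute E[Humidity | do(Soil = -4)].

Every unit gets Soil=-4 under the intervention. Humidity values become 2, -2, 4, -4, -5, -1; E[Humidity|do(Soil=-4)] = -1.

-1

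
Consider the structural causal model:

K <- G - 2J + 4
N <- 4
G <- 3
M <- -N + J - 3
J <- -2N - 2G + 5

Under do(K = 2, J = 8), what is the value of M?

The joint intervention fixes K = 2, J = 8, removing each variable's own equation.
M = -N + J - 3  [with N=4, J=8]  = 1

1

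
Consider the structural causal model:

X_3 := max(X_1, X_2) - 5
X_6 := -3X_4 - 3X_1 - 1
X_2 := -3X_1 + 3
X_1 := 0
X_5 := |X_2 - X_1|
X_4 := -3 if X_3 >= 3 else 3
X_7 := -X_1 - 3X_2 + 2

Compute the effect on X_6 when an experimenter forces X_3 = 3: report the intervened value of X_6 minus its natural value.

The intervention breaks the incoming arrows to X_3: X_3 := max(X_1, X_2) - 5 no longer applies, and X_3 = 3.
X_4 = -3 if X_3 >= 3 else 3  [with X_3=3]  = -3
X_6 = -3X_4 - 3X_1 - 1  [with X_4=-3, X_1=0]  = 8
Without intervention: X_2 = -3X_1 + 3  [with X_1=0]  = 3; X_3 = max(X_1, X_2) - 5  [with X_1=0, X_2=3]  = -2; X_4 = -3 if X_3 >= 3 else 3  [with X_3=-2]  = 3; X_6 = -3X_4 - 3X_1 - 1  [with X_4=3, X_1=0]  = -10.
Change = 8 − (-10) = 18.

18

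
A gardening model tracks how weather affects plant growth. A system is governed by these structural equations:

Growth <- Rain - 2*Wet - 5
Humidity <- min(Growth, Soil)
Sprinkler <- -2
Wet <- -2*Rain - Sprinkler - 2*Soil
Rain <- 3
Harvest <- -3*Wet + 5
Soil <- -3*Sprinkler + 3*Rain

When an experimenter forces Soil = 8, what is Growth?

do(Soil=8) replaces the equation Soil <- -3*Sprinkler + 3*Rain with the constant Soil = 8.
Wet = -2*Rain - Sprinkler - 2*Soil  [with Rain=3, Sprinkler=-2, Soil=8]  = -20
Growth = Rain - 2*Wet - 5  [with Rain=3, Wet=-20]  = 38

38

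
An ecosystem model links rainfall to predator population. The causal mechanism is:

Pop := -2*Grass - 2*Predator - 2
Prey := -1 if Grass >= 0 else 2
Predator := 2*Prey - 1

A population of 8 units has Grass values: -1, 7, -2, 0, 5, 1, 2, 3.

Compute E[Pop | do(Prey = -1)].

0.25

do(Prey=-1) breaks Prey's dependence on Grass. With Prey=-1 fixed, Pop across the units is 6, -10, 8, 4, -6, 2, 0, -2, mean 0.25.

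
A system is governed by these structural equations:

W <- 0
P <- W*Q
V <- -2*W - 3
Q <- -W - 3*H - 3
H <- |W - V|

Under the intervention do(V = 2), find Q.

Under do(V=2), the mechanism V <- -2*W - 3 is discarded; V is fixed at 2.
H = |W - V|  [with W=0, V=2]  = 2
Q = -W - 3*H - 3  [with W=0, H=2]  = -9

-9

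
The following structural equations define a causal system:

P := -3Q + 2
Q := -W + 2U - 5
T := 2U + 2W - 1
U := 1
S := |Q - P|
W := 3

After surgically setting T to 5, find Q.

-6

Under do(T=5), the mechanism T := 2U + 2W - 1 is discarded; T is fixed at 5.
Since Q is not a descendant of the intervened variable, it is unaffected.
Q = -W + 2U - 5  [with W=3, U=1]  = -6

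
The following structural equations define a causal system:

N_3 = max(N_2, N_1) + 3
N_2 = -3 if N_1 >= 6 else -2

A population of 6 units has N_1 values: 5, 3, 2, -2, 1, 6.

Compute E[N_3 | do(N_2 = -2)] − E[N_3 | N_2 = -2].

Under do(N_2=-2), N_2's equation is replaced by N_2=-2 for every unit. Per-unit N_3: 8, 6, 5, 1, 4, 9. Mean = 5.5.
Observing N_2=-2 restricts to units where N_2's equation naturally yields -2: N_1 ∈ {5, 3, 2, -2, 1}. In that subpopulation N_3 = 8, 6, 5, 1, 4, mean 4.8.
Difference = 5.5 − 4.8 = 0.7.

0.7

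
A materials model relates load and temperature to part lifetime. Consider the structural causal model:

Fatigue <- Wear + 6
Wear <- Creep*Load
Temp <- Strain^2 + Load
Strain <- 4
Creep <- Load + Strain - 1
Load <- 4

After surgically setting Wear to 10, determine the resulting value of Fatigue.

The intervention breaks the incoming arrows to Wear: Wear <- Creep*Load no longer applies, and Wear = 10.
Fatigue = Wear + 6  [with Wear=10]  = 16

16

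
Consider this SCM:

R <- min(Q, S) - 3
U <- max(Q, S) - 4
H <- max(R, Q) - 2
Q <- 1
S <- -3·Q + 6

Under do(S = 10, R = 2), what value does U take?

6

The joint intervention fixes S = 10, R = 2, removing each variable's own equation.
U = max(Q, S) - 4  [with Q=1, S=10]  = 6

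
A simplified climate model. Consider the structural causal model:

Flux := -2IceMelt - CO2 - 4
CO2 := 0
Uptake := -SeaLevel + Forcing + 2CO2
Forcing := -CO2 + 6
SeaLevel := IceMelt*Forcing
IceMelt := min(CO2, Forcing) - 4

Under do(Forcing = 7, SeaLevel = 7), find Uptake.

The joint intervention fixes Forcing = 7, SeaLevel = 7, removing each variable's own equation.
Uptake = -SeaLevel + Forcing + 2CO2  [with SeaLevel=7, Forcing=7, CO2=0]  = 0

0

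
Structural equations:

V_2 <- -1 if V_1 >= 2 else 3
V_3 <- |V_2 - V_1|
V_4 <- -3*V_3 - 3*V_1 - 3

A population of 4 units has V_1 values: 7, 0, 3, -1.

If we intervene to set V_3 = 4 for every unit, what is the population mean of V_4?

Under do(V_3=4), V_3's equation is replaced by V_3=4 for every unit. Per-unit V_4: -36, -15, -24, -12. Mean = -21.75.

-21.75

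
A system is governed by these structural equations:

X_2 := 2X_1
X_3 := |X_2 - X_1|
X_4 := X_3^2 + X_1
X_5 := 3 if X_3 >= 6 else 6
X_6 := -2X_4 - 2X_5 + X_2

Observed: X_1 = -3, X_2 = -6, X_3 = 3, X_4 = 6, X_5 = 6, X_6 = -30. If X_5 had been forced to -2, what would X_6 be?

The intervention breaks the incoming arrows to X_5: X_5 := 3 if X_3 >= 6 else 6 no longer applies, and X_5 = -2.
X_2 = 2X_1  [with X_1=-3]  = -6
X_3 = |X_2 - X_1|  [with X_2=-6, X_1=-3]  = 3
X_4 = X_3^2 + X_1  [with X_3=3, X_1=-3]  = 6
X_6 = -2X_4 - 2X_5 + X_2  [with X_4=6, X_5=-2, X_2=-6]  = -14

-14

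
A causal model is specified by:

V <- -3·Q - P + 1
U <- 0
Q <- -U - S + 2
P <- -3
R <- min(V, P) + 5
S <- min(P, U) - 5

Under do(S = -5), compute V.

-17

do(S=-5) replaces the equation S <- min(P, U) - 5 with the constant S = -5.
Q = -U - S + 2  [with U=0, S=-5]  = 7
V = -3·Q - P + 1  [with Q=7, P=-3]  = -17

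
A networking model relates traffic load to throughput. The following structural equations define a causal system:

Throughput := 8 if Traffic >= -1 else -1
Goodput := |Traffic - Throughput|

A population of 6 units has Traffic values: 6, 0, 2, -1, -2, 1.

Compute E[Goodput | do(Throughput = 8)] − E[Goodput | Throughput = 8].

0.6

do(Throughput=8) breaks Throughput's dependence on Traffic. With Throughput=8 fixed, Goodput across the units is 2, 8, 6, 9, 10, 7, mean 7.
Observing Throughput=8 restricts to units where Throughput's equation naturally yields 8: Traffic ∈ {6, 0, 2, -1, 1}. In that subpopulation Goodput = 2, 8, 6, 9, 7, mean 6.4.
Difference = 7 − 6.4 = 0.6.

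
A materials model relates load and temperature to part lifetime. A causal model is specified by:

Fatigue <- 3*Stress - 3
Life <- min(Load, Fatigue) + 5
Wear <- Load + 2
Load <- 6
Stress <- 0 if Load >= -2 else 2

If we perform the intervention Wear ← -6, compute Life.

2

do(Wear=-6) replaces the equation Wear <- Load + 2 with the constant Wear = -6.
Life is not downstream of the intervention, so its value is determined by the original equations.
Stress = 0 if Load >= -2 else 2  [with Load=6]  = 0
Fatigue = 3*Stress - 3  [with Stress=0]  = -3
Life = min(Load, Fatigue) + 5  [with Load=6, Fatigue=-3]  = 2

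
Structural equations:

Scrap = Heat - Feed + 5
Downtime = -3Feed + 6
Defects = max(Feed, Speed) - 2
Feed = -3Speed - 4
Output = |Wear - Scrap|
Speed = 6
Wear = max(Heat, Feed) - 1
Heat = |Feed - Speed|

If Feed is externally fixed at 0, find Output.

6

Under do(Feed=0), the mechanism Feed = -3Speed - 4 is discarded; Feed is fixed at 0.
Heat = |Feed - Speed|  [with Feed=0, Speed=6]  = 6
Wear = max(Heat, Feed) - 1  [with Heat=6, Feed=0]  = 5
Scrap = Heat - Feed + 5  [with Heat=6, Feed=0]  = 11
Output = |Wear - Scrap|  [with Wear=5, Scrap=11]  = 6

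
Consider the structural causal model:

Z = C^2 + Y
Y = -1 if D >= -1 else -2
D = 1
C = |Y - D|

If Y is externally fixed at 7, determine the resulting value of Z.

43

Under do(Y=7), the mechanism Y = -1 if D >= -1 else -2 is discarded; Y is fixed at 7.
C = |Y - D|  [with Y=7, D=1]  = 6
Z = C^2 + Y  [with C=6, Y=7]  = 43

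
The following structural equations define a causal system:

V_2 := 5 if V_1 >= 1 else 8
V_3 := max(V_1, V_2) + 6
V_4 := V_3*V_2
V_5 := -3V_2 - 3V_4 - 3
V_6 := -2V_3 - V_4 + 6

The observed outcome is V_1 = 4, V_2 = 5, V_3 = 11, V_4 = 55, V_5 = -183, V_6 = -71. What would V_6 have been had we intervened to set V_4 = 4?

Under do(V_4=4), the mechanism V_4 := V_3*V_2 is discarded; V_4 is fixed at 4.
V_2 = 5 if V_1 >= 1 else 8  [with V_1=4]  = 5
V_3 = max(V_1, V_2) + 6  [with V_1=4, V_2=5]  = 11
V_6 = -2V_3 - V_4 + 6  [with V_3=11, V_4=4]  = -20

-20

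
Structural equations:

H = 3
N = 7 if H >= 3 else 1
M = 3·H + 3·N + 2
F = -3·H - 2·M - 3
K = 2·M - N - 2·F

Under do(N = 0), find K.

90

do(N=0) replaces the equation N = 7 if H >= 3 else 1 with the constant N = 0.
M = 3·H + 3·N + 2  [with H=3, N=0]  = 11
F = -3·H - 2·M - 3  [with H=3, M=11]  = -34
K = 2·M - N - 2·F  [with M=11, N=0, F=-34]  = 90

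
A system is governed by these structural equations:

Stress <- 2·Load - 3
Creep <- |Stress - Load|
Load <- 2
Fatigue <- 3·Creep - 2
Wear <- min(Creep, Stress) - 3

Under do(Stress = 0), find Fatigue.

do(Stress=0) replaces the equation Stress <- 2·Load - 3 with the constant Stress = 0.
Creep = |Stress - Load|  [with Stress=0, Load=2]  = 2
Fatigue = 3·Creep - 2  [with Creep=2]  = 4

4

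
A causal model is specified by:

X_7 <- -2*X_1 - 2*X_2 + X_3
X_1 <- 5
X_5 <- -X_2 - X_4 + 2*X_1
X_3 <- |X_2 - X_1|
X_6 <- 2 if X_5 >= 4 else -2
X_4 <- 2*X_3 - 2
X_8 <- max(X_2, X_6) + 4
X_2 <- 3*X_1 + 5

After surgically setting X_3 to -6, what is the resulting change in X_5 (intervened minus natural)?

do(X_3=-6) replaces the equation X_3 <- |X_2 - X_1| with the constant X_3 = -6.
X_2 = 3*X_1 + 5  [with X_1=5]  = 20
X_4 = 2*X_3 - 2  [with X_3=-6]  = -14
X_5 = -X_2 - X_4 + 2*X_1  [with X_2=20, X_4=-14, X_1=5]  = 4
Without intervention: X_2 = 3*X_1 + 5  [with X_1=5]  = 20; X_3 = |X_2 - X_1|  [with X_2=20, X_1=5]  = 15; X_4 = 2*X_3 - 2  [with X_3=15]  = 28; X_5 = -X_2 - X_4 + 2*X_1  [with X_2=20, X_4=28, X_1=5]  = -38.
Change = 4 − (-38) = 42.

42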